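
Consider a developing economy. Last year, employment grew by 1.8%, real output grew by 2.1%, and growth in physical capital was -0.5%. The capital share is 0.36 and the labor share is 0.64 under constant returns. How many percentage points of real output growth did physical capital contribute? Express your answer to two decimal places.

Contribution = share × growth = 0.36 × (-0.5) = -0.18 pp.

-0.18 percentage points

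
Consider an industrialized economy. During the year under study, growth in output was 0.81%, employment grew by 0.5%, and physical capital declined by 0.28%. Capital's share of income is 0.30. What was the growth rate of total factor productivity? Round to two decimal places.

Labor's share = 1 − 0.3 = 0.7.
Physical capital: 0.3 × (-0.28) = -0.084 pp.
Employment: 0.7 × 0.5 = 0.35 pp.
TFP growth = 0.81 − 0.266 = 0.544%.

Total factor productivity grew 0.54%.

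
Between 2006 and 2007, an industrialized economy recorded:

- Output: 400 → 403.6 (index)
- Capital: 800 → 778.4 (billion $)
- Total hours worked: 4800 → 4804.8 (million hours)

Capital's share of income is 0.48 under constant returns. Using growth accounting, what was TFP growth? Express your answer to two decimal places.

Output growth = (403.6 − 400) / 400 = 0.9%.
Capital growth = (778.4 − 800) / 800 = -2.7%.
Total hours worked growth = (4804.8 − 4800) / 4800 = 0.1%.
Labor's share = 1 − 0.48 = 0.52.
Capital: 0.48 × (-2.7) = -1.296 pp.
Total hours worked: 0.52 × 0.1 = 0.052 pp.
TFP growth = 0.9 + 1.244 = 2.144%.

2.14%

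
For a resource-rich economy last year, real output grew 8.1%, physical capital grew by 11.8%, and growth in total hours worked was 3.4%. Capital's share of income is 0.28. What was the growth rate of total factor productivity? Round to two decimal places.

Labor's share = 1 − 0.28 = 0.72.
Physical capital: 0.28 × 11.8 = 3.304 pp.
Total hours worked: 0.72 × 3.4 = 2.448 pp.
TFP growth = 8.1 − 5.752 = 2.348%.

Total factor productivity grew 2.35%.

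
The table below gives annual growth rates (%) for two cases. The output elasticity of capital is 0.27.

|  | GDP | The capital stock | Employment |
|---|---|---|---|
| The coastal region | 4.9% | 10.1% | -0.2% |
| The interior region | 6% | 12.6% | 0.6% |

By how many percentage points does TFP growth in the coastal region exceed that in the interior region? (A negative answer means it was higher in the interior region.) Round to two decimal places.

0.16 percentage points

Labor's share = 1 − 0.27 = 0.73.
The coastal region: TFP = 4.9 − 2.727 + 0.146 = 2.319%.
The interior region: TFP = 6 − 3.402 − 0.438 = 2.16%.
Difference = 2.319 − (2.16) = 0.159 pp.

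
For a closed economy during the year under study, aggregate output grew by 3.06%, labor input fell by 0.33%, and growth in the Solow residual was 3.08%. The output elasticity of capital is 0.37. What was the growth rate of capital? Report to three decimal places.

Labor's share = 1 − 0.37 = 0.63.
gY = gA + 0.63×(-0.33) + 0.37×g.
0.37×g = 3.06 − 3.08 + 0.2079 = 0.1879.
g = 0.1879 / 0.37 = 0.50784%.

0.508%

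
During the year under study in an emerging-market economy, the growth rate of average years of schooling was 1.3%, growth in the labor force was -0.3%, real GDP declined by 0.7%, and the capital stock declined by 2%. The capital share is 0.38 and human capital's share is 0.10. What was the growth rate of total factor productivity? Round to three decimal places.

Labor's share = 1 − 0.38 − 0.1 = 0.52.
The capital stock: 0.38 × (-2) = -0.76 pp.
Average years of schooling: 0.1 × 1.3 = 0.13 pp.
The labor force: 0.52 × (-0.3) = -0.156 pp.
TFP growth = -0.7 + 0.786 = 0.086%.

0.086%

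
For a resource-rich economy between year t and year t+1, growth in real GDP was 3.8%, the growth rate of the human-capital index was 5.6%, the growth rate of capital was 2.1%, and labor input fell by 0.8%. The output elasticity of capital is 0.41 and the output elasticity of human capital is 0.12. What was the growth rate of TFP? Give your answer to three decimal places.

Labor's share = 1 − 0.41 − 0.12 = 0.47.
Capital: 0.41 × 2.1 = 0.861 pp.
The human-capital index: 0.12 × 5.6 = 0.672 pp.
Labor input: 0.47 × (-0.8) = -0.376 pp.
TFP growth = 3.8 − 1.157 = 2.643%.

2.643%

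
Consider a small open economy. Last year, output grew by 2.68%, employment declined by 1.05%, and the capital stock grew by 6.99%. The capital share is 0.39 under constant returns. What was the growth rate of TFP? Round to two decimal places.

Labor's share = 1 − 0.39 = 0.61.
The capital stock: 0.39 × 6.99 = 2.7261 pp.
Employment: 0.61 × (-1.05) = -0.6405 pp.
TFP growth = 2.68 − 2.0856 = 0.5944%.

0.59%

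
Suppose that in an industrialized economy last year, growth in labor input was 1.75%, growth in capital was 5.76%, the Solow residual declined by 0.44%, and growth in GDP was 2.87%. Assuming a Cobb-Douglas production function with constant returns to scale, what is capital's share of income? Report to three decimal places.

Capital's share of income is 0.389.

gY = gA + α·gK + (1−α)·gL, so gY − gA − gL = α(gK − gL).
2.87 + 0.44 − 1.75 = α × (5.76 − 1.75).
1.56 = 4.01 α, so α = 0.38903.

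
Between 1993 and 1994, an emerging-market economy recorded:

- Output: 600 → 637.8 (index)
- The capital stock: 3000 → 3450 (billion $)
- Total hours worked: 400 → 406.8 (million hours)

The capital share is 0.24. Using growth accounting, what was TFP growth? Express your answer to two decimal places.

Output growth = (637.8 − 600) / 600 = 6.3%.
The capital stock growth = (3450 − 3000) / 3000 = 15%.
Total hours worked growth = (406.8 − 400) / 400 = 1.7%.
Labor's share = 1 − 0.24 = 0.76.
The capital stock: 0.24 × 15 = 3.6 pp.
Total hours worked: 0.76 × 1.7 = 1.292 pp.
TFP growth = 6.3 − 4.892 = 1.408%.

TFP growth was 1.41%.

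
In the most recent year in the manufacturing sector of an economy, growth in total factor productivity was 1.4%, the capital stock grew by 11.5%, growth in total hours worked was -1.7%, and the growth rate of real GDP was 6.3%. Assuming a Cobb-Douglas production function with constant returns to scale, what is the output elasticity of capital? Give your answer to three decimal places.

gY = gA + α·gK + (1−α)·gL, so gY − gA − gL = α(gK − gL).
6.3 − 1.4 + 1.7 = α × (11.5 − (-1.7)).
6.6 = 13.2 α, so α = 0.5.

The output elasticity of capital is 0.500.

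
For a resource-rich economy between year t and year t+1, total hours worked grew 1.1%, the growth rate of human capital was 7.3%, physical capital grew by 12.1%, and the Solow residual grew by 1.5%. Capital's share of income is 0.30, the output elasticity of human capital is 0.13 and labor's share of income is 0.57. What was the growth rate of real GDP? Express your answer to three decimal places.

Real GDP growth was 6.706%.

Labor's share = 1 − 0.3 − 0.13 = 0.57.
Physical capital: 0.3 × 12.1 = 3.63 pp.
Human capital: 0.13 × 7.3 = 0.949 pp.
Total hours worked: 0.57 × 1.1 = 0.627 pp.
Output growth = 1.5 + 5.206 = 6.706%.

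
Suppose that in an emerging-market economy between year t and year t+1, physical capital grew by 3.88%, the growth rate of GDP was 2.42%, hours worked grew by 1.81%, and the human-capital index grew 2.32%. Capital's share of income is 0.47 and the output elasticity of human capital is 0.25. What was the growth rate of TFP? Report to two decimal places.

-0.49%

Labor's share = 1 − 0.47 − 0.25 = 0.28.
Physical capital: 0.47 × 3.88 = 1.8236 pp.
The human-capital index: 0.25 × 2.32 = 0.58 pp.
Hours worked: 0.28 × 1.81 = 0.5068 pp.
TFP growth = 2.42 − 2.9104 = -0.4904%.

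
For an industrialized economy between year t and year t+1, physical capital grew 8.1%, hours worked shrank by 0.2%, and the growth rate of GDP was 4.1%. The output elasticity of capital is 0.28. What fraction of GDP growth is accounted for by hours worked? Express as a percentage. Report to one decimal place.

Labor's share = 1 − 0.28 = 0.72.
Hours worked contributed 0.72 × (-0.2) = -0.144 pp.
Share of growth = -0.144 / 4.1 × 100 = -3.512%.

Hours worked accounted for -3.5% of growth.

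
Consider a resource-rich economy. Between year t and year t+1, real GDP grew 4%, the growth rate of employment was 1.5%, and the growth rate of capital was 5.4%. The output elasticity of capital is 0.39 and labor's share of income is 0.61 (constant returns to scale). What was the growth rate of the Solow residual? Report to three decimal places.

Labor's share = 1 − 0.39 = 0.61.
Capital: 0.39 × 5.4 = 2.106 pp.
Employment: 0.61 × 1.5 = 0.915 pp.
TFP growth = 4 − 3.021 = 0.979%.

0.979%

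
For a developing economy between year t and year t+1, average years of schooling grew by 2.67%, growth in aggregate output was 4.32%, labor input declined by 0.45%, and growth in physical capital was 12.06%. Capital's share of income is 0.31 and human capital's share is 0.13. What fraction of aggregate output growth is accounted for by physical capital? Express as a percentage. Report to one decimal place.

Physical capital accounted for 86.5% of growth.

Physical capital contributed 0.31 × 12.06 = 3.7386 pp.
Share of growth = 3.7386 / 4.32 × 100 = 86.542%.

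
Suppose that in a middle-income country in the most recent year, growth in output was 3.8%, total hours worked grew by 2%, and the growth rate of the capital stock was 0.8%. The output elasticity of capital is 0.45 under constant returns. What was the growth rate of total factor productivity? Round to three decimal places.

2.340%

Labor's share = 1 − 0.45 = 0.55.
The capital stock: 0.45 × 0.8 = 0.36 pp.
Total hours worked: 0.55 × 2 = 1.1 pp.
TFP growth = 3.8 − 1.46 = 2.34%.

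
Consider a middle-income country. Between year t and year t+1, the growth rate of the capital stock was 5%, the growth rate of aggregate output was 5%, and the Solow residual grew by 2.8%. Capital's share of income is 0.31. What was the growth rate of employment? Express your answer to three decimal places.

Labor's share = 1 − 0.31 = 0.69.
gY = gA + 0.31×5 + 0.69×g.
0.69×g = 5 − 2.8 − 1.55 = 0.65.
g = 0.65 / 0.69 = 0.94203%.

Employment grew 0.942%.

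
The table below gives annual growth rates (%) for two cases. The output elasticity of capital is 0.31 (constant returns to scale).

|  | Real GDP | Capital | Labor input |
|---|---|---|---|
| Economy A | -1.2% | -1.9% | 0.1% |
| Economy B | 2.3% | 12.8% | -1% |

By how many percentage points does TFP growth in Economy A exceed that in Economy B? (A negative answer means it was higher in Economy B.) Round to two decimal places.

Labor's share = 1 − 0.31 = 0.69.
Economy A: TFP = -1.2 + 0.589 − 0.069 = -0.68%.
Economy B: TFP = 2.3 − 3.968 + 0.69 = -0.978%.
Difference = -0.68 − (-0.978) = 0.298 pp.

0.30 percentage points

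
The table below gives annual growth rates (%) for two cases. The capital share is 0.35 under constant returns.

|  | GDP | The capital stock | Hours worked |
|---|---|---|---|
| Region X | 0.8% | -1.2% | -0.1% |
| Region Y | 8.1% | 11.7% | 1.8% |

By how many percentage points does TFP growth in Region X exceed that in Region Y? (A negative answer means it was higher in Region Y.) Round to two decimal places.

-1.55 percentage points

Labor's share = 1 − 0.35 = 0.65.
Region X: TFP = 0.8 + 0.42 + 0.065 = 1.285%.
Region Y: TFP = 8.1 − 4.095 − 1.17 = 2.835%.
Difference = 1.285 − (2.835) = -1.55 pp.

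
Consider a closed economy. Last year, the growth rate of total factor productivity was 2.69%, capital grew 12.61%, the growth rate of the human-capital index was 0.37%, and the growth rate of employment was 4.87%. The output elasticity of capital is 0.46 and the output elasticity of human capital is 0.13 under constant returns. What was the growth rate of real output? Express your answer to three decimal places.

Real output grew 10.535%.

Labor's share = 1 − 0.46 − 0.13 = 0.41.
Capital: 0.46 × 12.61 = 5.8006 pp.
The human-capital index: 0.13 × 0.37 = 0.0481 pp.
Employment: 0.41 × 4.87 = 1.9967 pp.
Output growth = 2.69 + 7.8454 = 10.5354%.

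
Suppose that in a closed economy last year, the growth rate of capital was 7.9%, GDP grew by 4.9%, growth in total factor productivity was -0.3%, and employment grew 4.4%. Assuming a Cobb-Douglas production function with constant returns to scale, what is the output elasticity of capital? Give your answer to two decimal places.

The output elasticity of capital is 0.23.

gY = gA + α·gK + (1−α)·gL, so gY − gA − gL = α(gK − gL).
4.9 + 0.3 − 4.4 = α × (7.9 − 4.4).
0.8 = 3.5 α, so α = 0.2286.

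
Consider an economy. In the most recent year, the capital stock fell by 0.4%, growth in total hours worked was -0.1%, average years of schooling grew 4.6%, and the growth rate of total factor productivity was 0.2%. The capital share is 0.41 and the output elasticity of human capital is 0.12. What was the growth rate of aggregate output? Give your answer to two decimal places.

Labor's share = 1 − 0.41 − 0.12 = 0.47.
The capital stock: 0.41 × (-0.4) = -0.164 pp.
Average years of schooling: 0.12 × 4.6 = 0.552 pp.
Total hours worked: 0.47 × (-0.1) = -0.047 pp.
Output growth = 0.2 + 0.341 = 0.541%.

0.54%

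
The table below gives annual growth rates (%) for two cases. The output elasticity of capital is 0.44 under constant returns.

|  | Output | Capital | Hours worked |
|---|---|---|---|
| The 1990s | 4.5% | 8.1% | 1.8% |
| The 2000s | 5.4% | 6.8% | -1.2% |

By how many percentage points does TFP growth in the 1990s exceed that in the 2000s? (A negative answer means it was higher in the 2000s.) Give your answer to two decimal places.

Labor's share = 1 − 0.44 = 0.56.
The 1990s: TFP = 4.5 − 3.564 − 1.008 = -0.072%.
The 2000s: TFP = 5.4 − 2.992 + 0.672 = 3.08%.
Difference = -0.072 − (3.08) = -3.152 pp.

-3.15 percentage points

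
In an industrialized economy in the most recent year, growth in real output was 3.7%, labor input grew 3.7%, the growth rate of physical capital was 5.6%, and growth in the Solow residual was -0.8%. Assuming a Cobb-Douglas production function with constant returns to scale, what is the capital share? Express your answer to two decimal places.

The capital share is 0.42.

gY = gA + α·gK + (1−α)·gL, so gY − gA − gL = α(gK − gL).
3.7 + 0.8 − 3.7 = α × (5.6 − 3.7).
0.8 = 1.9 α, so α = 0.4211.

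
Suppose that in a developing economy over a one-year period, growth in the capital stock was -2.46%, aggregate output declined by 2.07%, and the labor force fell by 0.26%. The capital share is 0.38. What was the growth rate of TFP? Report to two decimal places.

-0.97%

Labor's share = 1 − 0.38 = 0.62.
The capital stock: 0.38 × (-2.46) = -0.9348 pp.
The labor force: 0.62 × (-0.26) = -0.1612 pp.
TFP growth = -2.07 + 1.096 = -0.974%.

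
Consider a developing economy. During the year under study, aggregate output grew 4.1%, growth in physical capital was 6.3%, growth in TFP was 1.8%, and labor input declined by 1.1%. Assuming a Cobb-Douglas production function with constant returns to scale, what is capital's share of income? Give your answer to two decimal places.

α = 0.46

gY = gA + α·gK + (1−α)·gL, so gY − gA − gL = α(gK − gL).
4.1 − 1.8 + 1.1 = α × (6.3 − (-1.1)).
3.4 = 7.4 α, so α = 0.4595.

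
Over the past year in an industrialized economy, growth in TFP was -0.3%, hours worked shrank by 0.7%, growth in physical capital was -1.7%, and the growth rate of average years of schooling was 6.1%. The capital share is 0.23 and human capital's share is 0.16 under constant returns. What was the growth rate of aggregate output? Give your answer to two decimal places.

-0.14%

Labor's share = 1 − 0.23 − 0.16 = 0.61.
Physical capital: 0.23 × (-1.7) = -0.391 pp.
Average years of schooling: 0.16 × 6.1 = 0.976 pp.
Hours worked: 0.61 × (-0.7) = -0.427 pp.
Output growth = -0.3 + 0.158 = -0.142%.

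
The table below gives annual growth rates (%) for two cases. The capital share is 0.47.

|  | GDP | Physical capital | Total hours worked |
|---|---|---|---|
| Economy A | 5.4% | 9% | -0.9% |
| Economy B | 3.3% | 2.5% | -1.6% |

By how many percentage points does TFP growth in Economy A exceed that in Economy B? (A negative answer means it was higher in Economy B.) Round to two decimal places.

Labor's share = 1 − 0.47 = 0.53.
Economy A: TFP = 5.4 − 4.23 + 0.477 = 1.647%.
Economy B: TFP = 3.3 − 1.175 + 0.848 = 2.973%.
Difference = 1.647 − (2.973) = -1.326 pp.

-1.33 percentage points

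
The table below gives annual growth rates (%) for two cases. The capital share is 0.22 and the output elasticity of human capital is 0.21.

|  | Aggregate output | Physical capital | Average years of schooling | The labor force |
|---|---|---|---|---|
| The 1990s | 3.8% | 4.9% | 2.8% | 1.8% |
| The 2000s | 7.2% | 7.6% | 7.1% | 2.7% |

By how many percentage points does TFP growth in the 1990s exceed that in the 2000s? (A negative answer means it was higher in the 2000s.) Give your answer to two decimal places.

-1.39 percentage points

Labor's share = 1 − 0.22 − 0.21 = 0.57.
The 1990s: TFP = 3.8 − 1.078 − 0.588 − 1.026 = 1.108%.
The 2000s: TFP = 7.2 − 1.672 − 1.491 − 1.539 = 2.498%.
Difference = 1.108 − (2.498) = -1.39 pp.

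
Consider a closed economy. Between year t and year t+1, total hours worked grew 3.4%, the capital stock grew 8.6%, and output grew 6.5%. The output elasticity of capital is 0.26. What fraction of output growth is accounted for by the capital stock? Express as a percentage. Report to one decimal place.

The capital stock contributed 0.26 × 8.6 = 2.236 pp.
Share of growth = 2.236 / 6.5 × 100 = 34.4%.

The capital stock accounted for 34.4% of growth.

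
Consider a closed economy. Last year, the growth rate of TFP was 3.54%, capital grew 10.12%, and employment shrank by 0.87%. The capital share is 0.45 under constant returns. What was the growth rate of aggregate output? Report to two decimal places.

Labor's share = 1 − 0.45 = 0.55.
Capital: 0.45 × 10.12 = 4.554 pp.
Employment: 0.55 × (-0.87) = -0.4785 pp.
Output growth = 3.54 + 4.0755 = 7.6155%.

Aggregate output growth was 7.62%.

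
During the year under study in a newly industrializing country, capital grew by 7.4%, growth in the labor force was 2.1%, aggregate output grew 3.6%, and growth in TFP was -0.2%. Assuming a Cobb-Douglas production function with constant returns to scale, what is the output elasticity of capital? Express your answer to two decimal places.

The output elasticity of capital is 0.32.

gY = gA + α·gK + (1−α)·gL, so gY − gA − gL = α(gK − gL).
3.6 + 0.2 − 2.1 = α × (7.4 − 2.1).
1.7 = 5.3 α, so α = 0.3208.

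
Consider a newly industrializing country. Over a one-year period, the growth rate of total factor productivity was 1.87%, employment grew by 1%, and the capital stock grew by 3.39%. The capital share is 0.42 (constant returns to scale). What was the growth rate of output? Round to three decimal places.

3.874%

Labor's share = 1 − 0.42 = 0.58.
The capital stock: 0.42 × 3.39 = 1.4238 pp.
Employment: 0.58 × 1 = 0.58 pp.
Output growth = 1.87 + 2.0038 = 3.8738%.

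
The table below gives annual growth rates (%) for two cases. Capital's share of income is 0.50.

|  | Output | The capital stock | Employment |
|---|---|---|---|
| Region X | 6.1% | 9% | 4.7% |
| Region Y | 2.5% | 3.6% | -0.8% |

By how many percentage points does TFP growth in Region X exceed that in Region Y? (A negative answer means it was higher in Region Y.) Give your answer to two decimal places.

Labor's share = 1 − 0.5 = 0.5.
Region X: TFP = 6.1 − 4.5 − 2.35 = -0.75%.
Region Y: TFP = 2.5 − 1.8 + 0.4 = 1.1%.
Difference = -0.75 − (1.1) = -1.85 pp.

-1.85 percentage points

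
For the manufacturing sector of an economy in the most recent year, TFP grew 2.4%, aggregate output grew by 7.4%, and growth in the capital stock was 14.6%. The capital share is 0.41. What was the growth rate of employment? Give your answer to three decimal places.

-1.671%

Labor's share = 1 − 0.41 = 0.59.
gY = gA + 0.41×14.6 + 0.59×g.
0.59×g = 7.4 − 2.4 − 5.986 = -0.986.
g = -0.986 / 0.59 = -1.67119%.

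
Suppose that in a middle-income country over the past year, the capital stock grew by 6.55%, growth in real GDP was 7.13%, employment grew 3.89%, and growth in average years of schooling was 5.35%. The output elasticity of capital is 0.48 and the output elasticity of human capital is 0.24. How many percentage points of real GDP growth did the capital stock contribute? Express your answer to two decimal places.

Contribution = share × growth = 0.48 × 6.55 = 3.144 pp.

3.14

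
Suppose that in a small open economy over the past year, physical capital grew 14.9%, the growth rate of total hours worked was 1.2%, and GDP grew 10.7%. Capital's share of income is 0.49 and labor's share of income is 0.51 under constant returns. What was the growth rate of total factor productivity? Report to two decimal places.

Labor's share = 1 − 0.49 = 0.51.
Physical capital: 0.49 × 14.9 = 7.301 pp.
Total hours worked: 0.51 × 1.2 = 0.612 pp.
TFP growth = 10.7 − 7.913 = 2.787%.

2.79%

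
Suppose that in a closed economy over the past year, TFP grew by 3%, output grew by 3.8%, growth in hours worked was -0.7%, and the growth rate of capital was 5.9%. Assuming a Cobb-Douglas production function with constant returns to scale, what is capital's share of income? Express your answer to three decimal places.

gY = gA + α·gK + (1−α)·gL, so gY − gA − gL = α(gK − gL).
3.8 − 3 + 0.7 = α × (5.9 − (-0.7)).
1.5 = 6.6 α, so α = 0.22727.

0.227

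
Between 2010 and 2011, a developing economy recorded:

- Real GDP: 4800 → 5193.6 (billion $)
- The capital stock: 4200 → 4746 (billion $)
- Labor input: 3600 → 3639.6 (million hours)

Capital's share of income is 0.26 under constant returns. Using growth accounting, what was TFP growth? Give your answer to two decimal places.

4.01%

Real GDP growth = (5193.6 − 4800) / 4800 = 8.2%.
The capital stock growth = (4746 − 4200) / 4200 = 13%.
Labor input growth = (3639.6 − 3600) / 3600 = 1.1%.
Labor's share = 1 − 0.26 = 0.74.
The capital stock: 0.26 × 13 = 3.38 pp.
Labor input: 0.74 × 1.1 = 0.814 pp.
TFP growth = 8.2 − 4.194 = 4.006%.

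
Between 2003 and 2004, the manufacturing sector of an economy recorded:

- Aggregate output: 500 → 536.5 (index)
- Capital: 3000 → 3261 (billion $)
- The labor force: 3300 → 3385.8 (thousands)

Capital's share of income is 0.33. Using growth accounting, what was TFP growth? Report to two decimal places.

Aggregate output growth = (536.5 − 500) / 500 = 7.3%.
Capital growth = (3261 − 3000) / 3000 = 8.7%.
The labor force growth = (3385.8 − 3300) / 3300 = 2.6%.
Labor's share = 1 − 0.33 = 0.67.
Capital: 0.33 × 8.7 = 2.871 pp.
The labor force: 0.67 × 2.6 = 1.742 pp.
TFP growth = 7.3 − 4.613 = 2.687%.

2.69%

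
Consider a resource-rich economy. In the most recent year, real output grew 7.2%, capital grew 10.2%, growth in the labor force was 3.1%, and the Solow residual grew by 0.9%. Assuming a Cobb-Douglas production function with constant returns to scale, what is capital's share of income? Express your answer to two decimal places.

gY = gA + α·gK + (1−α)·gL, so gY − gA − gL = α(gK − gL).
7.2 − 0.9 − 3.1 = α × (10.2 − 3.1).
3.2 = 7.1 α, so α = 0.4507.

Capital's share of income is 0.45.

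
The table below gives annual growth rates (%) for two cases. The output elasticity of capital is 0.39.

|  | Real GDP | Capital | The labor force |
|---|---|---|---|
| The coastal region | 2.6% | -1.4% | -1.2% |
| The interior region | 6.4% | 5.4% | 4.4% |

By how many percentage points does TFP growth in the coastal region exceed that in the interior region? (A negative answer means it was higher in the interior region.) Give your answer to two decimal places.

2.27 percentage points

Labor's share = 1 − 0.39 = 0.61.
The coastal region: TFP = 2.6 + 0.546 + 0.732 = 3.878%.
The interior region: TFP = 6.4 − 2.106 − 2.684 = 1.61%.
Difference = 3.878 − (1.61) = 2.268 pp.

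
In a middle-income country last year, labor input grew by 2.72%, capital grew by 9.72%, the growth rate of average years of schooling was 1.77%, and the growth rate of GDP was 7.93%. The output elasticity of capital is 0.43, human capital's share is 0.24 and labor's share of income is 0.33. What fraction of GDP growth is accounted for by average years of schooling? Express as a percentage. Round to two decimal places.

Average years of schooling contributed 0.24 × 1.77 = 0.4248 pp.
Share of growth = 0.4248 / 7.93 × 100 = 5.3569%.

Average years of schooling accounted for 5.36% of growth.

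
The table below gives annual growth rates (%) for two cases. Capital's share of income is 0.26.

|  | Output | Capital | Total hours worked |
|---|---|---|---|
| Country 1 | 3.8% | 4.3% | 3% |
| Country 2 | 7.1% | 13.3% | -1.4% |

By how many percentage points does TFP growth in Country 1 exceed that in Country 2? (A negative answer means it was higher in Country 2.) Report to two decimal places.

-4.22 percentage points

Labor's share = 1 − 0.26 = 0.74.
Country 1: TFP = 3.8 − 1.118 − 2.22 = 0.462%.
Country 2: TFP = 7.1 − 3.458 + 1.036 = 4.678%.
Difference = 0.462 − (4.678) = -4.216 pp.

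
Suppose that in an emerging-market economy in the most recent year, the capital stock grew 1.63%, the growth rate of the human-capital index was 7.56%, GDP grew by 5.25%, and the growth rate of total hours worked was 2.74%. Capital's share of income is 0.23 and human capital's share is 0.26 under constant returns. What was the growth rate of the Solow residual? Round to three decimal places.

Labor's share = 1 − 0.23 − 0.26 = 0.51.
The capital stock: 0.23 × 1.63 = 0.3749 pp.
The human-capital index: 0.26 × 7.56 = 1.9656 pp.
Total hours worked: 0.51 × 2.74 = 1.3974 pp.
TFP growth = 5.25 − 3.7379 = 1.5121%.

1.512%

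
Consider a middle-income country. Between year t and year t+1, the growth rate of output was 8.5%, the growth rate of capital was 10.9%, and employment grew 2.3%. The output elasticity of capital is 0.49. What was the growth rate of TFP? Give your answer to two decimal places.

TFP grew 1.99%.

Labor's share = 1 − 0.49 = 0.51.
Capital: 0.49 × 10.9 = 5.341 pp.
Employment: 0.51 × 2.3 = 1.173 pp.
TFP growth = 8.5 − 6.514 = 1.986%.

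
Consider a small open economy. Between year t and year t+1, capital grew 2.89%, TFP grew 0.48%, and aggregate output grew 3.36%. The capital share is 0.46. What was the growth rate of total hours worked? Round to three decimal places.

Labor's share = 1 − 0.46 = 0.54.
gY = gA + 0.46×2.89 + 0.54×g.
0.54×g = 3.36 − 0.48 − 1.3294 = 1.5506.
g = 1.5506 / 0.54 = 2.87148%.

2.871%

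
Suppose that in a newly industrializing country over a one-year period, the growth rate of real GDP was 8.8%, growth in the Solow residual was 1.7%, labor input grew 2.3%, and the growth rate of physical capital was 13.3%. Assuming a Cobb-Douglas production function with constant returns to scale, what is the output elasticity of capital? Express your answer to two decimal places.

The output elasticity of capital is 0.44.

gY = gA + α·gK + (1−α)·gL, so gY − gA − gL = α(gK − gL).
8.8 − 1.7 − 2.3 = α × (13.3 − 2.3).
4.8 = 11 α, so α = 0.4364.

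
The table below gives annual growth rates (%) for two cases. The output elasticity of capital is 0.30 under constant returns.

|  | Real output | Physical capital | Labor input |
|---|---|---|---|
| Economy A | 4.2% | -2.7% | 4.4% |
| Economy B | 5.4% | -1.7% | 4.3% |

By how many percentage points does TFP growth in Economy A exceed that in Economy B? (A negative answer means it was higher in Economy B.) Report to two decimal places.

Labor's share = 1 − 0.3 = 0.7.
Economy A: TFP = 4.2 + 0.81 − 3.08 = 1.93%.
Economy B: TFP = 5.4 + 0.51 − 3.01 = 2.9%.
Difference = 1.93 − (2.9) = -0.97 pp.

-0.97 percentage points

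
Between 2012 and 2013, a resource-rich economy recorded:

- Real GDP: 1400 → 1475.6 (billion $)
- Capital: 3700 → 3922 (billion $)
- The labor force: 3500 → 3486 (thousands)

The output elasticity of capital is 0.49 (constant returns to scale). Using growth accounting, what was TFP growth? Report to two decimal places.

TFP grew 2.66%.

Real GDP growth = (1475.6 − 1400) / 1400 = 5.4%.
Capital growth = (3922 − 3700) / 3700 = 6%.
The labor force growth = (3486 − 3500) / 3500 = -0.4%.
Labor's share = 1 − 0.49 = 0.51.
Capital: 0.49 × 6 = 2.94 pp.
The labor force: 0.51 × (-0.4) = -0.204 pp.
TFP growth = 5.4 − 2.736 = 2.664%.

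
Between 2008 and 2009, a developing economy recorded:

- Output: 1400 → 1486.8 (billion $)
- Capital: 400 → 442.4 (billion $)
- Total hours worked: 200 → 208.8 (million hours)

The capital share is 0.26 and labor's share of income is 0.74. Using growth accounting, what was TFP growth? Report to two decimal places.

0.19%

Output growth = (1486.8 − 1400) / 1400 = 6.2%.
Capital growth = (442.4 − 400) / 400 = 10.6%.
Total hours worked growth = (208.8 − 200) / 200 = 4.4%.
Labor's share = 1 − 0.26 = 0.74.
Capital: 0.26 × 10.6 = 2.756 pp.
Total hours worked: 0.74 × 4.4 = 3.256 pp.
TFP growth = 6.2 − 6.012 = 0.188%.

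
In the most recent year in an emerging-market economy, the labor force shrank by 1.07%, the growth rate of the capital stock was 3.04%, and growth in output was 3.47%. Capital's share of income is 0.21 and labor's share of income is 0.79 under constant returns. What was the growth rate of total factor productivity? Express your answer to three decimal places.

Labor's share = 1 − 0.21 = 0.79.
The capital stock: 0.21 × 3.04 = 0.6384 pp.
The labor force: 0.79 × (-1.07) = -0.8453 pp.
TFP growth = 3.47 + 0.2069 = 3.6769%.

3.677%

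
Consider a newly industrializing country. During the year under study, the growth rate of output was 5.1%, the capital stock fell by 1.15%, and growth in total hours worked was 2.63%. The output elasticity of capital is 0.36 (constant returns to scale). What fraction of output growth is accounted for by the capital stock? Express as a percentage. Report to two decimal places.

The capital stock contributed 0.36 × (-1.15) = -0.414 pp.
Share of growth = -0.414 / 5.1 × 100 = -8.1176%.

-8.12%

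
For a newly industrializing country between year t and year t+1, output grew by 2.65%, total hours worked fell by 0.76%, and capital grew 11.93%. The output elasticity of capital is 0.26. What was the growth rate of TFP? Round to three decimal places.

Labor's share = 1 − 0.26 = 0.74.
Capital: 0.26 × 11.93 = 3.1018 pp.
Total hours worked: 0.74 × (-0.76) = -0.5624 pp.
TFP growth = 2.65 − 2.5394 = 0.1106%.

TFP growth was 0.111%.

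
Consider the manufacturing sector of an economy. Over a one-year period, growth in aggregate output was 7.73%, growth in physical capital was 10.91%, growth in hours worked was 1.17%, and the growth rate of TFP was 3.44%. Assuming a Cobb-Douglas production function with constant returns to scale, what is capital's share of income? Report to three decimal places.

0.320

gY = gA + α·gK + (1−α)·gL, so gY − gA − gL = α(gK − gL).
7.73 − 3.44 − 1.17 = α × (10.91 − 1.17).
3.12 = 9.74 α, so α = 0.32033.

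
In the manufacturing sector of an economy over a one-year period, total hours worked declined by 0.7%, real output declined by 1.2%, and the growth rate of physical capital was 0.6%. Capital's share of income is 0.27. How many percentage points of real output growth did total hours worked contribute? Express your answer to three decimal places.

Labor's share = 1 − 0.27 = 0.73.
Contribution = share × growth = 0.73 × (-0.7) = -0.511 pp.

-0.511 pp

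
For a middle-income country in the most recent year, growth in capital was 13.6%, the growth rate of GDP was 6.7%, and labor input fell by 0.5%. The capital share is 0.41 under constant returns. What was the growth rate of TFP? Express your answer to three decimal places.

1.419%

Labor's share = 1 − 0.41 = 0.59.
Capital: 0.41 × 13.6 = 5.576 pp.
Labor input: 0.59 × (-0.5) = -0.295 pp.
TFP growth = 6.7 − 5.281 = 1.419%.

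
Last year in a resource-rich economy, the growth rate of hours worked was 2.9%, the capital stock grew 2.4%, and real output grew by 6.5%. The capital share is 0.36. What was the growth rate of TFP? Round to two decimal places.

3.78%

Labor's share = 1 − 0.36 = 0.64.
The capital stock: 0.36 × 2.4 = 0.864 pp.
Hours worked: 0.64 × 2.9 = 1.856 pp.
TFP growth = 6.5 − 2.72 = 3.78%.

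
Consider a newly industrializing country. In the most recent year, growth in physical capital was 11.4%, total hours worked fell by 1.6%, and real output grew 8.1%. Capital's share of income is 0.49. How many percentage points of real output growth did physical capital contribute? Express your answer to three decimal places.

5.586 percentage points

Contribution = share × growth = 0.49 × 11.4 = 5.586 pp.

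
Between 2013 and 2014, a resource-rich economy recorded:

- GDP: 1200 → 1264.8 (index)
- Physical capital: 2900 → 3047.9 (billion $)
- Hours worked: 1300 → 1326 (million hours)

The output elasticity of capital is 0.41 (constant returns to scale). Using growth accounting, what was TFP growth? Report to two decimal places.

GDP growth = (1264.8 − 1200) / 1200 = 5.4%.
Physical capital growth = (3047.9 − 2900) / 2900 = 5.1%.
Hours worked growth = (1326 − 1300) / 1300 = 2%.
Labor's share = 1 − 0.41 = 0.59.
Physical capital: 0.41 × 5.1 = 2.091 pp.
Hours worked: 0.59 × 2 = 1.18 pp.
TFP growth = 5.4 − 3.271 = 2.129%.

2.13%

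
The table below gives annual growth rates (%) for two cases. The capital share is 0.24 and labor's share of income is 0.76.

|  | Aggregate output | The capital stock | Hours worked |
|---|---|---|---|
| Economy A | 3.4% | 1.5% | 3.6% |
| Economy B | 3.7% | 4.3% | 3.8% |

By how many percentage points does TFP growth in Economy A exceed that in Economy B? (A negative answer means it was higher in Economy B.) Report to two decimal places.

0.52 percentage points

Labor's share = 1 − 0.24 = 0.76.
Economy A: TFP = 3.4 − 0.36 − 2.736 = 0.304%.
Economy B: TFP = 3.7 − 1.032 − 2.888 = -0.22%.
Difference = 0.304 − (-0.22) = 0.524 pp.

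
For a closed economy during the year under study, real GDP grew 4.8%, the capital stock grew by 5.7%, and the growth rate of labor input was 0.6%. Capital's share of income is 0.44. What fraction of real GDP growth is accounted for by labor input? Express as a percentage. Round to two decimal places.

Labor's share = 1 − 0.44 = 0.56.
Labor input contributed 0.56 × 0.6 = 0.336 pp.
Share of growth = 0.336 / 4.8 × 100 = 7%.

7.00%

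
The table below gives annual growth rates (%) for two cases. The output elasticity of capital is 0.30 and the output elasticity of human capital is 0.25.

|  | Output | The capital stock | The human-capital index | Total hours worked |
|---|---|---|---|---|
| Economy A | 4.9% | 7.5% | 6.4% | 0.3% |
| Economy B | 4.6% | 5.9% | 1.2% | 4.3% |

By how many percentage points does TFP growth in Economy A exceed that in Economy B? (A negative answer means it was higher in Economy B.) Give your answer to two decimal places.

Labor's share = 1 − 0.3 − 0.25 = 0.45.
Economy A: TFP = 4.9 − 2.25 − 1.6 − 0.135 = 0.915%.
Economy B: TFP = 4.6 − 1.77 − 0.3 − 1.935 = 0.595%.
Difference = 0.915 − (0.595) = 0.32 pp.

0.32 percentage points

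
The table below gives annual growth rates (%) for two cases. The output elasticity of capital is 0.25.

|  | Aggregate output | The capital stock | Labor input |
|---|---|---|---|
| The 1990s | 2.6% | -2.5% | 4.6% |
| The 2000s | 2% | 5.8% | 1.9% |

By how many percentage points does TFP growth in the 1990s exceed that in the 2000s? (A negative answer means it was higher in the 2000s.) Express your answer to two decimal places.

0.65 percentage points

Labor's share = 1 − 0.25 = 0.75.
The 1990s: TFP = 2.6 + 0.625 − 3.45 = -0.225%.
The 2000s: TFP = 2 − 1.45 − 1.425 = -0.875%.
Difference = -0.225 − (-0.875) = 0.65 pp.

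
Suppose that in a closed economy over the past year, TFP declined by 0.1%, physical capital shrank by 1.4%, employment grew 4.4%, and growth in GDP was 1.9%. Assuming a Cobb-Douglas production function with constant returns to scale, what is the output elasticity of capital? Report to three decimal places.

The output elasticity of capital is 0.414.

gY = gA + α·gK + (1−α)·gL, so gY − gA − gL = α(gK − gL).
1.9 + 0.1 − 4.4 = α × (-1.4 − 4.4).
-2.4 = -5.8 α, so α = 0.41379.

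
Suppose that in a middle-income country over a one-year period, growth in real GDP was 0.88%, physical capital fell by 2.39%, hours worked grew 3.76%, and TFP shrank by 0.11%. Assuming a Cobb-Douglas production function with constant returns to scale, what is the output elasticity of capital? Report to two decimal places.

gY = gA + α·gK + (1−α)·gL, so gY − gA − gL = α(gK − gL).
0.88 + 0.11 − 3.76 = α × (-2.39 − 3.76).
-2.77 = -6.15 α, so α = 0.4504.

The output elasticity of capital is 0.45.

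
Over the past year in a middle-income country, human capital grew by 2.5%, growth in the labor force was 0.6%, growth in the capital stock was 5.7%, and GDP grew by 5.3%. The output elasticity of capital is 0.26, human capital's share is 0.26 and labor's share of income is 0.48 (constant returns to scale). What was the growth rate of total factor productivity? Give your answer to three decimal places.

Labor's share = 1 − 0.26 − 0.26 = 0.48.
The capital stock: 0.26 × 5.7 = 1.482 pp.
Human capital: 0.26 × 2.5 = 0.65 pp.
The labor force: 0.48 × 0.6 = 0.288 pp.
TFP growth = 5.3 − 2.42 = 2.88%.

2.880%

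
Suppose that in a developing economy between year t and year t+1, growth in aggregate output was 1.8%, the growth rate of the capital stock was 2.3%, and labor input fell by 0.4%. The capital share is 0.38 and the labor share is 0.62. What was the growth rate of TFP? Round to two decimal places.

Labor's share = 1 − 0.38 = 0.62.
The capital stock: 0.38 × 2.3 = 0.874 pp.
Labor input: 0.62 × (-0.4) = -0.248 pp.
TFP growth = 1.8 − 0.626 = 1.174%.

TFP growth was 1.17%.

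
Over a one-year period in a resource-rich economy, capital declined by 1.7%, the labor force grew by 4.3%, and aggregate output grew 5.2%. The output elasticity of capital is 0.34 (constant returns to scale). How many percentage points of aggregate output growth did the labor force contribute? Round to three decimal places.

2.838

Labor's share = 1 − 0.34 = 0.66.
Contribution = share × growth = 0.66 × 4.3 = 2.838 pp.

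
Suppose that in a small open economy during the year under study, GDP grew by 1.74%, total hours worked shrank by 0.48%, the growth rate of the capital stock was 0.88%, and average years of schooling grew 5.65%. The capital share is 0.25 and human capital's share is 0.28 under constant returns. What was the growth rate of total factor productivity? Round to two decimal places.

Total factor productivity grew 0.16%.

Labor's share = 1 − 0.25 − 0.28 = 0.47.
The capital stock: 0.25 × 0.88 = 0.22 pp.
Average years of schooling: 0.28 × 5.65 = 1.582 pp.
Total hours worked: 0.47 × (-0.48) = -0.2256 pp.
TFP growth = 1.74 − 1.5764 = 0.1636%.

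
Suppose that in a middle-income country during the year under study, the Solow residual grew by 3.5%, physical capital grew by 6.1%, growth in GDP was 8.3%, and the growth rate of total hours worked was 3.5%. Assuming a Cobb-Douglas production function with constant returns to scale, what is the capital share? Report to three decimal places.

gY = gA + α·gK + (1−α)·gL, so gY − gA − gL = α(gK − gL).
8.3 − 3.5 − 3.5 = α × (6.1 − 3.5).
1.3 = 2.6 α, so α = 0.5.

α = 0.500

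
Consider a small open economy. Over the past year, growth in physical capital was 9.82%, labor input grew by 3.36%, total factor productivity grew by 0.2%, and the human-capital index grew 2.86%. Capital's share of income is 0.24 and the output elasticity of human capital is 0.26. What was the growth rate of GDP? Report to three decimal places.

4.980%

Labor's share = 1 − 0.24 − 0.26 = 0.5.
Physical capital: 0.24 × 9.82 = 2.3568 pp.
The human-capital index: 0.26 × 2.86 = 0.7436 pp.
Labor input: 0.5 × 3.36 = 1.68 pp.
Output growth = 0.2 + 4.7804 = 4.9804%.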